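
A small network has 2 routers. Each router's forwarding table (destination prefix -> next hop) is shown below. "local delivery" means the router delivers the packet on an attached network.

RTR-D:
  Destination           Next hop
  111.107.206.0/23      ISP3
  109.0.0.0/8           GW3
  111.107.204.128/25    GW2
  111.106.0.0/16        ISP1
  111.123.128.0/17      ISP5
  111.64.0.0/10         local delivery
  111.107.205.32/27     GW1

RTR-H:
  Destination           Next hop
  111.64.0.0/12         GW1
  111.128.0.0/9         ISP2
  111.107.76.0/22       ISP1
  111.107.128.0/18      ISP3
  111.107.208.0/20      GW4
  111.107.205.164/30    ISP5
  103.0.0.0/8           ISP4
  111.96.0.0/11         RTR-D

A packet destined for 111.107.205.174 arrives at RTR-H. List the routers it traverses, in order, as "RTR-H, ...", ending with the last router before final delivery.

RTR-H, RTR-D

At RTR-H: longest match for 111.107.205.174 is 111.96.0.0/11 -> RTR-D
At RTR-D: longest match for 111.107.205.174 is 111.64.0.0/10 -> local delivery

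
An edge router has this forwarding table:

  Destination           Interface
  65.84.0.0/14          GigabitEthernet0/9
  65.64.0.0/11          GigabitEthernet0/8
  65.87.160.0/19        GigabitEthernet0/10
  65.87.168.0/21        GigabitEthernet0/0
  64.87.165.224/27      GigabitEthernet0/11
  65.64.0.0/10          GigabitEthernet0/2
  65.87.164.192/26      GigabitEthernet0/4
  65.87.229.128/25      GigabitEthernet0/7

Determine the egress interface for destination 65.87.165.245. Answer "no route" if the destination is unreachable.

Routes whose prefix contains 65.87.165.245:
  65.64.0.0/10 (65.64.0.0 - 65.127.255.255) -> GigabitEthernet0/2
  65.64.0.0/11 (65.64.0.0 - 65.95.255.255) -> GigabitEthernet0/8
  65.84.0.0/14 (65.84.0.0 - 65.87.255.255) -> GigabitEthernet0/9
  65.87.160.0/19 (65.87.160.0 - 65.87.191.255) -> GigabitEthernet0/10
More-specific entries that do NOT match:
  64.87.165.224/27 (64.87.165.224 - 64.87.165.255) does not contain 65.87.165.245
  65.87.164.192/26 (65.87.164.192 - 65.87.164.255) does not contain 65.87.165.245
  65.87.229.128/25 (65.87.229.128 - 65.87.229.255) does not contain 65.87.165.245
  65.87.168.0/21 (65.87.168.0 - 65.87.175.255) does not contain 65.87.165.245
Longest matching prefix is /19 -> interface GigabitEthernet0/10.

GigabitEthernet0/10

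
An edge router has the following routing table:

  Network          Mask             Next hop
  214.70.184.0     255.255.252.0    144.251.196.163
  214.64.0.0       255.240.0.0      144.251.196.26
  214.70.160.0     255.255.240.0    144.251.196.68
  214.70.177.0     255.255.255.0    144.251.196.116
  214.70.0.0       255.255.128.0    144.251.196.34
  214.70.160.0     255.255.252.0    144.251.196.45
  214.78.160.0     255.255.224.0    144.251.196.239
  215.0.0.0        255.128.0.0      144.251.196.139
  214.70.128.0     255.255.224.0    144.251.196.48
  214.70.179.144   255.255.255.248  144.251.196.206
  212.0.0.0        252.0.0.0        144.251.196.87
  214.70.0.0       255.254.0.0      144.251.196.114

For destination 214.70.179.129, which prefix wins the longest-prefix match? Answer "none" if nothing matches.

214.70.0.0/15

Entries matching 214.70.179.129:
  212.0.0.0/6 (212.0.0.0 - 215.255.255.255)
  214.64.0.0/12 (214.64.0.0 - 214.79.255.255)
  214.70.0.0/15 (214.70.0.0 - 214.71.255.255)
Most specific is 214.70.0.0/15.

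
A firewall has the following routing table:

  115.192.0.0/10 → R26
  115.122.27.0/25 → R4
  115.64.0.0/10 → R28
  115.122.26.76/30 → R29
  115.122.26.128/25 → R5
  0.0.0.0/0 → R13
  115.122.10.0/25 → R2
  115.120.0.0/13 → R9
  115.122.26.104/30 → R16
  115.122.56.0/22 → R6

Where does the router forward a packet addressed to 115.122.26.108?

Routes whose prefix contains 115.122.26.108:
  0.0.0.0/0 (default, matches everything) -> R13
  115.64.0.0/10 (115.64.0.0 - 115.127.255.255) -> R28
  115.120.0.0/13 (115.120.0.0 - 115.127.255.255) -> R9
More-specific entries that do NOT match:
  115.122.26.76/30 (115.122.26.76 - 115.122.26.79) does not contain 115.122.26.108
  115.122.26.104/30 (115.122.26.104 - 115.122.26.107) does not contain 115.122.26.108
  115.122.27.0/25 (115.122.27.0 - 115.122.27.127) does not contain 115.122.26.108
  115.122.26.128/25 (115.122.26.128 - 115.122.26.255) does not contain 115.122.26.108
  115.122.10.0/25 (115.122.10.0 - 115.122.10.127) does not contain 115.122.26.108
  115.122.56.0/22 (115.122.56.0 - 115.122.59.255) does not contain 115.122.26.108
Longest matching prefix is /13 -> next hop R9.

R9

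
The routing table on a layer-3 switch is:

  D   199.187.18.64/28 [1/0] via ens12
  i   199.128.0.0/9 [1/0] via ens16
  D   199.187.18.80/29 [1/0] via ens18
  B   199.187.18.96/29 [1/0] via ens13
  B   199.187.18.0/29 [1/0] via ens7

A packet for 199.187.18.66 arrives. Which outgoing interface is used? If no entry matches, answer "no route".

Routes whose prefix contains 199.187.18.66:
  199.128.0.0/9 (199.128.0.0 - 199.255.255.255) -> ens16
  199.187.18.64/28 (199.187.18.64 - 199.187.18.79) -> ens12
More-specific entries that do NOT match:
  199.187.18.80/29 (199.187.18.80 - 199.187.18.87) does not contain 199.187.18.66
  199.187.18.96/29 (199.187.18.96 - 199.187.18.103) does not contain 199.187.18.66
  199.187.18.0/29 (199.187.18.0 - 199.187.18.7) does not contain 199.187.18.66
Longest matching prefix is /28 -> interface ens12.

ens12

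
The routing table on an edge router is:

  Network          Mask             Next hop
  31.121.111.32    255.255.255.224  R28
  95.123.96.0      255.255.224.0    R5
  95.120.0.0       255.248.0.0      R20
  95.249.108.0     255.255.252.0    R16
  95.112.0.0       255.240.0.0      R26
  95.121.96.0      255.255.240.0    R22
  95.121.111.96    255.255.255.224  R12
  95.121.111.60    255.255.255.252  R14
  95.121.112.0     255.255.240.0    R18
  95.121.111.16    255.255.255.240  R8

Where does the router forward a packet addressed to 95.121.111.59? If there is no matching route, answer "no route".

Routes whose prefix contains 95.121.111.59:
  95.112.0.0/12 (95.112.0.0 - 95.127.255.255) -> R26
  95.120.0.0/13 (95.120.0.0 - 95.127.255.255) -> R20
  95.121.96.0/20 (95.121.96.0 - 95.121.111.255) -> R22
More-specific entries that do NOT match:
  95.121.111.60/30 (95.121.111.60 - 95.121.111.63) does not contain 95.121.111.59
  95.121.111.16/28 (95.121.111.16 - 95.121.111.31) does not contain 95.121.111.59
  31.121.111.32/27 (31.121.111.32 - 31.121.111.63) does not contain 95.121.111.59
  95.121.111.96/27 (95.121.111.96 - 95.121.111.127) does not contain 95.121.111.59
  95.249.108.0/22 (95.249.108.0 - 95.249.111.255) does not contain 95.121.111.59
Longest matching prefix is /20 -> next hop R22.

R22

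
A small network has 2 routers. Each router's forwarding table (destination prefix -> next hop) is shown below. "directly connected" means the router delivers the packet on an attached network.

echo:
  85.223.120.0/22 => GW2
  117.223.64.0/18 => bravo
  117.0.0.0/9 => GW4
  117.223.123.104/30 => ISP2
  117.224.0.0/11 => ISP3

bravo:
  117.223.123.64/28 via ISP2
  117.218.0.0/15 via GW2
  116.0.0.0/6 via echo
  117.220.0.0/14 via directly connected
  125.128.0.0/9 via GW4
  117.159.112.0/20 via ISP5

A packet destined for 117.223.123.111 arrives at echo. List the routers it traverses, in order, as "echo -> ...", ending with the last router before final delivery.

echo -> bravo

At echo: longest match for 117.223.123.111 is 117.223.64.0/18 -> bravo
At bravo: longest match for 117.223.123.111 is 117.220.0.0/14 -> directly connected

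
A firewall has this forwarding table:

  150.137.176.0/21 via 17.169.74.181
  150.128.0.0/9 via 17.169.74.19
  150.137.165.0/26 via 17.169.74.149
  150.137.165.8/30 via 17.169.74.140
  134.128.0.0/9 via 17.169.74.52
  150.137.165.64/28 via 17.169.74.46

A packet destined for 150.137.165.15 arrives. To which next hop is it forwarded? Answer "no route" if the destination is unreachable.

Routes whose prefix contains 150.137.165.15:
  150.128.0.0/9 (150.128.0.0 - 150.255.255.255) -> 17.169.74.19
  150.137.165.0/26 (150.137.165.0 - 150.137.165.63) -> 17.169.74.149
More-specific entries that do NOT match:
  150.137.165.8/30 (150.137.165.8 - 150.137.165.11) does not contain 150.137.165.15
  150.137.165.64/28 (150.137.165.64 - 150.137.165.79) does not contain 150.137.165.15
Longest matching prefix is /26 -> next hop 17.169.74.149.

17.169.74.149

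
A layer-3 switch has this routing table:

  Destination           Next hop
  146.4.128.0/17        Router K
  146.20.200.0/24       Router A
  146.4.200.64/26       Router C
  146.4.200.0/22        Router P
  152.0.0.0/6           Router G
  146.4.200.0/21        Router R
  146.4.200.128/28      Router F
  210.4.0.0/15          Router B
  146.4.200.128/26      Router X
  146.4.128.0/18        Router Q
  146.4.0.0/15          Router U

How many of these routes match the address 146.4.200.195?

4

Prefixes containing 146.4.200.195:
  146.4.0.0/15 (146.4.0.0 - 146.5.255.255)
  146.4.128.0/17 (146.4.128.0 - 146.4.255.255)
  146.4.200.0/21 (146.4.200.0 - 146.4.207.255)
  146.4.200.0/22 (146.4.200.0 - 146.4.203.255)
Total matching entries: 4.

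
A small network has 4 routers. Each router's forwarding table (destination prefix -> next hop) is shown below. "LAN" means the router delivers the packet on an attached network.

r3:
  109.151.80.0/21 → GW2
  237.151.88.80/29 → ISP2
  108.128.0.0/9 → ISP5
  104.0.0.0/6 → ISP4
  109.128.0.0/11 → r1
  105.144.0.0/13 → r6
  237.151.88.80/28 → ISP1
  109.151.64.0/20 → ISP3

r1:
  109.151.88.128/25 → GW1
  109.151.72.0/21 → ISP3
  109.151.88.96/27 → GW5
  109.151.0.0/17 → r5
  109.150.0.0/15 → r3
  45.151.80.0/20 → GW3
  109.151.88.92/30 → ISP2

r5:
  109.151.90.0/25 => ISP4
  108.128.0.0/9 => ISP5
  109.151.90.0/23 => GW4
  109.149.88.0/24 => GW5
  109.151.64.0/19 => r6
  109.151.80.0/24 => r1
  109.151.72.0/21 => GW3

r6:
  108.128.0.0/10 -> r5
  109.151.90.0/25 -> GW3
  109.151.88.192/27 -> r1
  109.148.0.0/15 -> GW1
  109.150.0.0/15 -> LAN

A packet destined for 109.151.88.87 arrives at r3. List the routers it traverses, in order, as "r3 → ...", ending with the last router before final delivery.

r3 → r1 → r5 → r6

At r3: longest match for 109.151.88.87 is 109.128.0.0/11 -> r1
At r1: longest match for 109.151.88.87 is 109.151.0.0/17 -> r5
At r5: longest match for 109.151.88.87 is 109.151.64.0/19 -> r6
At r6: longest match for 109.151.88.87 is 109.150.0.0/15 -> LAN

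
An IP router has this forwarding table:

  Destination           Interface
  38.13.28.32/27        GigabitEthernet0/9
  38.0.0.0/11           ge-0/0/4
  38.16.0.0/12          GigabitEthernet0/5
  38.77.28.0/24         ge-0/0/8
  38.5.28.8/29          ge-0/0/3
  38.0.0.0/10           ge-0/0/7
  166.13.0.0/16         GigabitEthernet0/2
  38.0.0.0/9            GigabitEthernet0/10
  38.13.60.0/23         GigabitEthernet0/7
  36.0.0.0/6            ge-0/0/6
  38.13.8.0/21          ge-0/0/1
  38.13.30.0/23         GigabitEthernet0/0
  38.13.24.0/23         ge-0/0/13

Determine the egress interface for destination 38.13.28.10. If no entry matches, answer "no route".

Routes whose prefix contains 38.13.28.10:
  36.0.0.0/6 (36.0.0.0 - 39.255.255.255) -> ge-0/0/6
  38.0.0.0/9 (38.0.0.0 - 38.127.255.255) -> GigabitEthernet0/10
  38.0.0.0/10 (38.0.0.0 - 38.63.255.255) -> ge-0/0/7
  38.0.0.0/11 (38.0.0.0 - 38.31.255.255) -> ge-0/0/4
More-specific entries that do NOT match:
  38.5.28.8/29 (38.5.28.8 - 38.5.28.15) does not contain 38.13.28.10
  38.13.28.32/27 (38.13.28.32 - 38.13.28.63) does not contain 38.13.28.10
  38.77.28.0/24 (38.77.28.0 - 38.77.28.255) does not contain 38.13.28.10
  38.13.60.0/23 (38.13.60.0 - 38.13.61.255) does not contain 38.13.28.10
  38.13.30.0/23 (38.13.30.0 - 38.13.31.255) does not contain 38.13.28.10
  38.13.24.0/23 (38.13.24.0 - 38.13.25.255) does not contain 38.13.28.10
  38.13.8.0/21 (38.13.8.0 - 38.13.15.255) does not contain 38.13.28.10
  166.13.0.0/16 (166.13.0.0 - 166.13.255.255) does not contain 38.13.28.10
  38.16.0.0/12 (38.16.0.0 - 38.31.255.255) does not contain 38.13.28.10
Longest matching prefix is /11 -> interface ge-0/0/4.

ge-0/0/4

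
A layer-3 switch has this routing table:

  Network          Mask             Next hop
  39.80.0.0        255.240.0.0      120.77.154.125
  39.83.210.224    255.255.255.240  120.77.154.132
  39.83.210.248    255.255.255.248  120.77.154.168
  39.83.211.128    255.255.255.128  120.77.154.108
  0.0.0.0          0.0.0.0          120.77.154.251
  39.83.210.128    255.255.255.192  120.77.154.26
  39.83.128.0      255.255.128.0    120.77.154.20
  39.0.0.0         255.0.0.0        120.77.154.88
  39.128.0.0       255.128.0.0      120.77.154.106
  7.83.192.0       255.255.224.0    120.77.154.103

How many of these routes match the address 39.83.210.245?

4

Prefixes containing 39.83.210.245:
  0.0.0.0/0 (default, matches everything)
  39.0.0.0/8 (39.0.0.0 - 39.255.255.255)
  39.80.0.0/12 (39.80.0.0 - 39.95.255.255)
  39.83.128.0/17 (39.83.128.0 - 39.83.255.255)
Total matching entries: 4.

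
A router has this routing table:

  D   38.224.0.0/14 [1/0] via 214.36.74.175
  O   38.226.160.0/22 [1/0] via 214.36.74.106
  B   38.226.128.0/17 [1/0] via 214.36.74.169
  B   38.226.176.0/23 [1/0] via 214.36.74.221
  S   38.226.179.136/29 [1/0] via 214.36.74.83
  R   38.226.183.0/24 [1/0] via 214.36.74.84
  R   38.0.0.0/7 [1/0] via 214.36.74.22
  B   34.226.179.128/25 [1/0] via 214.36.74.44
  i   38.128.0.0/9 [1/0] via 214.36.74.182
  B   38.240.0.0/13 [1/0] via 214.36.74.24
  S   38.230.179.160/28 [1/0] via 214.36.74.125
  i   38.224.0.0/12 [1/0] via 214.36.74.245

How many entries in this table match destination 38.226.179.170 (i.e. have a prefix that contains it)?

5

Prefixes containing 38.226.179.170:
  38.0.0.0/7 (38.0.0.0 - 39.255.255.255)
  38.128.0.0/9 (38.128.0.0 - 38.255.255.255)
  38.224.0.0/12 (38.224.0.0 - 38.239.255.255)
  38.224.0.0/14 (38.224.0.0 - 38.227.255.255)
  38.226.128.0/17 (38.226.128.0 - 38.226.255.255)
Total matching entries: 5.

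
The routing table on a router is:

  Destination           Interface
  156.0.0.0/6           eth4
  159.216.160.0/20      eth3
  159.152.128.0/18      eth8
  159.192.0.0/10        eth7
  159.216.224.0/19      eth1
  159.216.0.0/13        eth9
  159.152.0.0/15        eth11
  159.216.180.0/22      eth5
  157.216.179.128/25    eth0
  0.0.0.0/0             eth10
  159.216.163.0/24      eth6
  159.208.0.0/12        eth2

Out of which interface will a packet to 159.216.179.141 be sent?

Routes whose prefix contains 159.216.179.141:
  0.0.0.0/0 (default, matches everything) -> eth10
  156.0.0.0/6 (156.0.0.0 - 159.255.255.255) -> eth4
  159.192.0.0/10 (159.192.0.0 - 159.255.255.255) -> eth7
  159.208.0.0/12 (159.208.0.0 - 159.223.255.255) -> eth2
  159.216.0.0/13 (159.216.0.0 - 159.223.255.255) -> eth9
More-specific entries that do NOT match:
  157.216.179.128/25 (157.216.179.128 - 157.216.179.255) does not contain 159.216.179.141
  159.216.163.0/24 (159.216.163.0 - 159.216.163.255) does not contain 159.216.179.141
  159.216.180.0/22 (159.216.180.0 - 159.216.183.255) does not contain 159.216.179.141
  159.216.160.0/20 (159.216.160.0 - 159.216.175.255) does not contain 159.216.179.141
  159.216.224.0/19 (159.216.224.0 - 159.216.255.255) does not contain 159.216.179.141
  159.152.128.0/18 (159.152.128.0 - 159.152.191.255) does not contain 159.216.179.141
  159.152.0.0/15 (159.152.0.0 - 159.153.255.255) does not contain 159.216.179.141
Longest matching prefix is /13 -> interface eth9.

eth9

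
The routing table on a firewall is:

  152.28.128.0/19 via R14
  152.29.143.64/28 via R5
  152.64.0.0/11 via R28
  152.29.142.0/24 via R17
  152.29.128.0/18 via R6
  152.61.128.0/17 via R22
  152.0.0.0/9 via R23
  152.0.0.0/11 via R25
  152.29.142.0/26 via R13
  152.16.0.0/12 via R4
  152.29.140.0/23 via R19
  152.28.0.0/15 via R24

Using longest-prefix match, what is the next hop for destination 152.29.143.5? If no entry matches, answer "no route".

R6

Routes whose prefix contains 152.29.143.5:
  152.0.0.0/9 (152.0.0.0 - 152.127.255.255) -> R23
  152.0.0.0/11 (152.0.0.0 - 152.31.255.255) -> R25
  152.16.0.0/12 (152.16.0.0 - 152.31.255.255) -> R4
  152.28.0.0/15 (152.28.0.0 - 152.29.255.255) -> R24
  152.29.128.0/18 (152.29.128.0 - 152.29.191.255) -> R6
More-specific entries that do NOT match:
  152.29.143.64/28 (152.29.143.64 - 152.29.143.79) does not contain 152.29.143.5
  152.29.142.0/26 (152.29.142.0 - 152.29.142.63) does not contain 152.29.143.5
  152.29.142.0/24 (152.29.142.0 - 152.29.142.255) does not contain 152.29.143.5
  152.29.140.0/23 (152.29.140.0 - 152.29.141.255) does not contain 152.29.143.5
  152.28.128.0/19 (152.28.128.0 - 152.28.159.255) does not contain 152.29.143.5
Longest matching prefix is /18 -> next hop R6.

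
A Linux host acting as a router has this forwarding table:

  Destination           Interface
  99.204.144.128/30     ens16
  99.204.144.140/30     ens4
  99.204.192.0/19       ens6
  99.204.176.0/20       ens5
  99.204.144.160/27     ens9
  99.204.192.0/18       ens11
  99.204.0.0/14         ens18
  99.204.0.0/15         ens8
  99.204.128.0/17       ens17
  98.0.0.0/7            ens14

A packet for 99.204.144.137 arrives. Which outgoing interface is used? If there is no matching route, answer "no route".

ens17

Routes whose prefix contains 99.204.144.137:
  98.0.0.0/7 (98.0.0.0 - 99.255.255.255) -> ens14
  99.204.0.0/14 (99.204.0.0 - 99.207.255.255) -> ens18
  99.204.0.0/15 (99.204.0.0 - 99.205.255.255) -> ens8
  99.204.128.0/17 (99.204.128.0 - 99.204.255.255) -> ens17
More-specific entries that do NOT match:
  99.204.144.128/30 (99.204.144.128 - 99.204.144.131) does not contain 99.204.144.137
  99.204.144.140/30 (99.204.144.140 - 99.204.144.143) does not contain 99.204.144.137
  99.204.144.160/27 (99.204.144.160 - 99.204.144.191) does not contain 99.204.144.137
  99.204.176.0/20 (99.204.176.0 - 99.204.191.255) does not contain 99.204.144.137
  99.204.192.0/19 (99.204.192.0 - 99.204.223.255) does not contain 99.204.144.137
  99.204.192.0/18 (99.204.192.0 - 99.204.255.255) does not contain 99.204.144.137
Longest matching prefix is /17 -> interface ens17.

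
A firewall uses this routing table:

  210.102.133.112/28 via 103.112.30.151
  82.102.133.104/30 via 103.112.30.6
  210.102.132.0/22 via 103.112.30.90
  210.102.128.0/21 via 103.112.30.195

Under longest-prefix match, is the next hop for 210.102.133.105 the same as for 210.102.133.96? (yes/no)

210.102.133.105: longest match 210.102.132.0/22 -> 103.112.30.90
210.102.133.96: longest match 210.102.132.0/22 -> 103.112.30.90

yes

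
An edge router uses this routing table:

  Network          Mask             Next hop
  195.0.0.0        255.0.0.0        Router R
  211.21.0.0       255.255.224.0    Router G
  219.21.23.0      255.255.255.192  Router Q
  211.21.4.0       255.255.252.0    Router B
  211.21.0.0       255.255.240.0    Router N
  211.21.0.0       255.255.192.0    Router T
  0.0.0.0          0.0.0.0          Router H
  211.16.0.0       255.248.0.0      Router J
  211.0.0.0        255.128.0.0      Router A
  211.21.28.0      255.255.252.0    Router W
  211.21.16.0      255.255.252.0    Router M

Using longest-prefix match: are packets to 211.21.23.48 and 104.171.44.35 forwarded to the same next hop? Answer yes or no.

no

211.21.23.48: longest match 211.21.0.0/19 -> Router G
104.171.44.35: longest match 0.0.0.0/0 -> Router H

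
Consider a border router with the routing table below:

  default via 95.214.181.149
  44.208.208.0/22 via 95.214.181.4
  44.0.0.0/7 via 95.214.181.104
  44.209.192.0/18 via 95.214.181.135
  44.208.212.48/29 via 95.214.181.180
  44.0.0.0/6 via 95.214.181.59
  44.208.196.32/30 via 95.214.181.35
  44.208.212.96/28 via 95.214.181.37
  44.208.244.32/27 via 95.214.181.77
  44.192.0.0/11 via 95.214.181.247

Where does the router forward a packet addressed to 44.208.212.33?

Routes whose prefix contains 44.208.212.33:
  0.0.0.0/0 (default, matches everything) -> 95.214.181.149
  44.0.0.0/6 (44.0.0.0 - 47.255.255.255) -> 95.214.181.59
  44.0.0.0/7 (44.0.0.0 - 45.255.255.255) -> 95.214.181.104
  44.192.0.0/11 (44.192.0.0 - 44.223.255.255) -> 95.214.181.247
More-specific entries that do NOT match:
  44.208.196.32/30 (44.208.196.32 - 44.208.196.35) does not contain 44.208.212.33
  44.208.212.48/29 (44.208.212.48 - 44.208.212.55) does not contain 44.208.212.33
  44.208.212.96/28 (44.208.212.96 - 44.208.212.111) does not contain 44.208.212.33
  44.208.244.32/27 (44.208.244.32 - 44.208.244.63) does not contain 44.208.212.33
  44.208.208.0/22 (44.208.208.0 - 44.208.211.255) does not contain 44.208.212.33
  44.209.192.0/18 (44.209.192.0 - 44.209.255.255) does not contain 44.208.212.33
Longest matching prefix is /11 -> next hop 95.214.181.247.

95.214.181.247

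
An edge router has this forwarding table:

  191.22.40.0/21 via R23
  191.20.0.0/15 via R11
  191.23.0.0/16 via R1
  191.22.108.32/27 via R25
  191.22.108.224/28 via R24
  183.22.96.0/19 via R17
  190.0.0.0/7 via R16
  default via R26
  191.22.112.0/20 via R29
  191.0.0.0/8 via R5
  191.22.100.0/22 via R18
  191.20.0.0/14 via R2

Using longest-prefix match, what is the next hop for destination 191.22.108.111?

Routes whose prefix contains 191.22.108.111:
  0.0.0.0/0 (default, matches everything) -> R26
  190.0.0.0/7 (190.0.0.0 - 191.255.255.255) -> R16
  191.0.0.0/8 (191.0.0.0 - 191.255.255.255) -> R5
  191.20.0.0/14 (191.20.0.0 - 191.23.255.255) -> R2
More-specific entries that do NOT match:
  191.22.108.224/28 (191.22.108.224 - 191.22.108.239) does not contain 191.22.108.111
  191.22.108.32/27 (191.22.108.32 - 191.22.108.63) does not contain 191.22.108.111
  191.22.100.0/22 (191.22.100.0 - 191.22.103.255) does not contain 191.22.108.111
  191.22.40.0/21 (191.22.40.0 - 191.22.47.255) does not contain 191.22.108.111
  191.22.112.0/20 (191.22.112.0 - 191.22.127.255) does not contain 191.22.108.111
  183.22.96.0/19 (183.22.96.0 - 183.22.127.255) does not contain 191.22.108.111
  191.23.0.0/16 (191.23.0.0 - 191.23.255.255) does not contain 191.22.108.111
  191.20.0.0/15 (191.20.0.0 - 191.21.255.255) does not contain 191.22.108.111
Longest matching prefix is /14 -> next hop R2.

R2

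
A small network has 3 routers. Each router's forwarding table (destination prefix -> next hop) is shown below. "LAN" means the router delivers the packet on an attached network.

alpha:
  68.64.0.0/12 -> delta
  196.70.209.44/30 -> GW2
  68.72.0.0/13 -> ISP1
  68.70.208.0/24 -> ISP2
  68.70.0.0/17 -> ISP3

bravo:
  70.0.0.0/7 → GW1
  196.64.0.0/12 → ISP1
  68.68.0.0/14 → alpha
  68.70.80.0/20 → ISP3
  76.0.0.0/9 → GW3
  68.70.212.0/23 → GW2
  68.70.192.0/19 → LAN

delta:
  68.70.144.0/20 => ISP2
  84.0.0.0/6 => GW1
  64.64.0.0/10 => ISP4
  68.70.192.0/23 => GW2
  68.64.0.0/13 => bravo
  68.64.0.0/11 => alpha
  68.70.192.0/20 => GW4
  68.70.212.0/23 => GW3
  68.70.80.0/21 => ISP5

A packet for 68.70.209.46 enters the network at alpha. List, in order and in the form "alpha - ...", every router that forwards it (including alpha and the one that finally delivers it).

alpha - delta - bravo

At alpha: longest match for 68.70.209.46 is 68.64.0.0/12 -> delta
At delta: longest match for 68.70.209.46 is 68.64.0.0/13 -> bravo
At bravo: longest match for 68.70.209.46 is 68.70.192.0/19 -> LAN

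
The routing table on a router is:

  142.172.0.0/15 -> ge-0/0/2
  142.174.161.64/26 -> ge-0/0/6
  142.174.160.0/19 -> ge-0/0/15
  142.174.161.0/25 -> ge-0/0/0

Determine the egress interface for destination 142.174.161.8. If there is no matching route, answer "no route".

ge-0/0/0

Routes whose prefix contains 142.174.161.8:
  142.174.160.0/19 (142.174.160.0 - 142.174.191.255) -> ge-0/0/15
  142.174.161.0/25 (142.174.161.0 - 142.174.161.127) -> ge-0/0/0
More-specific entries that do NOT match:
  142.174.161.64/26 (142.174.161.64 - 142.174.161.127) does not contain 142.174.161.8
Longest matching prefix is /25 -> interface ge-0/0/0.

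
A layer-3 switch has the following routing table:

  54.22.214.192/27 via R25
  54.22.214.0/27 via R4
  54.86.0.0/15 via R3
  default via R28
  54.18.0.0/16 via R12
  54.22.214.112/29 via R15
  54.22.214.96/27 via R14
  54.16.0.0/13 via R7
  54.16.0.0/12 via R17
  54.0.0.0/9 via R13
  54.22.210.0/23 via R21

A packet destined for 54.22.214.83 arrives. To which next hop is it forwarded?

Routes whose prefix contains 54.22.214.83:
  0.0.0.0/0 (default, matches everything) -> R28
  54.0.0.0/9 (54.0.0.0 - 54.127.255.255) -> R13
  54.16.0.0/12 (54.16.0.0 - 54.31.255.255) -> R17
  54.16.0.0/13 (54.16.0.0 - 54.23.255.255) -> R7
More-specific entries that do NOT match:
  54.22.214.112/29 (54.22.214.112 - 54.22.214.119) does not contain 54.22.214.83
  54.22.214.192/27 (54.22.214.192 - 54.22.214.223) does not contain 54.22.214.83
  54.22.214.0/27 (54.22.214.0 - 54.22.214.31) does not contain 54.22.214.83
  54.22.214.96/27 (54.22.214.96 - 54.22.214.127) does not contain 54.22.214.83
  54.22.210.0/23 (54.22.210.0 - 54.22.211.255) does not contain 54.22.214.83
  54.18.0.0/16 (54.18.0.0 - 54.18.255.255) does not contain 54.22.214.83
  54.86.0.0/15 (54.86.0.0 - 54.87.255.255) does not contain 54.22.214.83
Longest matching prefix is /13 -> next hop R7.

R7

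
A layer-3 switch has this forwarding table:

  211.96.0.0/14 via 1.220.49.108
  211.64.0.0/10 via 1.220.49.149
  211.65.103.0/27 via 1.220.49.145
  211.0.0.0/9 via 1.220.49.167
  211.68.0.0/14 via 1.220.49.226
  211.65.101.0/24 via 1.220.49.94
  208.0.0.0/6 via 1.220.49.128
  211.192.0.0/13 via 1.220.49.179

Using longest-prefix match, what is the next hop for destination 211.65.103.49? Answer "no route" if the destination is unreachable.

1.220.49.149

Routes whose prefix contains 211.65.103.49:
  208.0.0.0/6 (208.0.0.0 - 211.255.255.255) -> 1.220.49.128
  211.0.0.0/9 (211.0.0.0 - 211.127.255.255) -> 1.220.49.167
  211.64.0.0/10 (211.64.0.0 - 211.127.255.255) -> 1.220.49.149
More-specific entries that do NOT match:
  211.65.103.0/27 (211.65.103.0 - 211.65.103.31) does not contain 211.65.103.49
  211.65.101.0/24 (211.65.101.0 - 211.65.101.255) does not contain 211.65.103.49
  211.96.0.0/14 (211.96.0.0 - 211.99.255.255) does not contain 211.65.103.49
  211.68.0.0/14 (211.68.0.0 - 211.71.255.255) does not contain 211.65.103.49
  211.192.0.0/13 (211.192.0.0 - 211.199.255.255) does not contain 211.65.103.49
Longest matching prefix is /10 -> next hop 1.220.49.149.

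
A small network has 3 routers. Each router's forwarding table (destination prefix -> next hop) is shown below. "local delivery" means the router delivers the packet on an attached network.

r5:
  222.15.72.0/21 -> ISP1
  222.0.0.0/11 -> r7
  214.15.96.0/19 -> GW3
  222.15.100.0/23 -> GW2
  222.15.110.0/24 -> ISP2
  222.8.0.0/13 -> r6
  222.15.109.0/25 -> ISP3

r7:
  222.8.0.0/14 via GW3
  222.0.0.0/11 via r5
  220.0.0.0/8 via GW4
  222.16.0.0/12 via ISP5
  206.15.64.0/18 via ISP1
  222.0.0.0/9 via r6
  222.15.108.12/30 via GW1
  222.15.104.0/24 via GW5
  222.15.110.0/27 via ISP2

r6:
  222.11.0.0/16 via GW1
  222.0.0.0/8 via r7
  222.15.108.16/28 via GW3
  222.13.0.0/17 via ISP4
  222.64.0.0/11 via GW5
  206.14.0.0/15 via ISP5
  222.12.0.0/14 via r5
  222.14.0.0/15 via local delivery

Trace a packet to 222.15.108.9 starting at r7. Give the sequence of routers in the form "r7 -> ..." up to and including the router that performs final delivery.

At r7: longest match for 222.15.108.9 is 222.0.0.0/11 -> r5
At r5: longest match for 222.15.108.9 is 222.8.0.0/13 -> r6
At r6: longest match for 222.15.108.9 is 222.14.0.0/15 -> local delivery

r7 -> r5 -> r6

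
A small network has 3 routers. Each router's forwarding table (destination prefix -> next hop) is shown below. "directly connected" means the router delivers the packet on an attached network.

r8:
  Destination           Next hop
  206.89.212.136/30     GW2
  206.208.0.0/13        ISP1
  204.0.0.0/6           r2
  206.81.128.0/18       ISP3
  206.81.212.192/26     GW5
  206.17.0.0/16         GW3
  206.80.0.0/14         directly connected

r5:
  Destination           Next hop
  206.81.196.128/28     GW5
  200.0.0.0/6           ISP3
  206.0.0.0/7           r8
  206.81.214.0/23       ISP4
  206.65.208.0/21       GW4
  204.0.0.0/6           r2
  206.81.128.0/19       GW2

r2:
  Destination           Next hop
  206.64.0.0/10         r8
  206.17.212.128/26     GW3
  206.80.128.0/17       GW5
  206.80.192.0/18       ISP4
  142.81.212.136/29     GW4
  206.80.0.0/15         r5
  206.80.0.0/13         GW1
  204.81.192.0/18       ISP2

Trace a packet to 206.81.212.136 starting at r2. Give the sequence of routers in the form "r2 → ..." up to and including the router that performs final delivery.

At r2: longest match for 206.81.212.136 is 206.80.0.0/15 -> r5
At r5: longest match for 206.81.212.136 is 206.0.0.0/7 -> r8
At r8: longest match for 206.81.212.136 is 206.80.0.0/14 -> directly connected

r2 → r5 → r8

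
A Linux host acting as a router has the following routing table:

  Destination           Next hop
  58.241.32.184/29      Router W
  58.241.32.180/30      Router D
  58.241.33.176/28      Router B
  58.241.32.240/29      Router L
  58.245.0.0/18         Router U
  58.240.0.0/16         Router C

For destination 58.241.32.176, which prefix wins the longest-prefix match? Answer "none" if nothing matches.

none

58.241.32.176 is outside every listed prefix and there is no default route.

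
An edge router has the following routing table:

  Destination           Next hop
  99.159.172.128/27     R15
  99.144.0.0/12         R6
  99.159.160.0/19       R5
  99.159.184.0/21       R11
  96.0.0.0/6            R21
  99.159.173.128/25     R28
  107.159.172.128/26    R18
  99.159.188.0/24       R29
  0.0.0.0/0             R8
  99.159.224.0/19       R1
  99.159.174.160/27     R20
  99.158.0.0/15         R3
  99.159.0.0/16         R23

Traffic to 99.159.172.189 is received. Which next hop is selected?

R5

Routes whose prefix contains 99.159.172.189:
  0.0.0.0/0 (default, matches everything) -> R8
  96.0.0.0/6 (96.0.0.0 - 99.255.255.255) -> R21
  99.144.0.0/12 (99.144.0.0 - 99.159.255.255) -> R6
  99.158.0.0/15 (99.158.0.0 - 99.159.255.255) -> R3
  99.159.0.0/16 (99.159.0.0 - 99.159.255.255) -> R23
  99.159.160.0/19 (99.159.160.0 - 99.159.191.255) -> R5
More-specific entries that do NOT match:
  99.159.172.128/27 (99.159.172.128 - 99.159.172.159) does not contain 99.159.172.189
  99.159.174.160/27 (99.159.174.160 - 99.159.174.191) does not contain 99.159.172.189
  107.159.172.128/26 (107.159.172.128 - 107.159.172.191) does not contain 99.159.172.189
  99.159.173.128/25 (99.159.173.128 - 99.159.173.255) does not contain 99.159.172.189
  99.159.188.0/24 (99.159.188.0 - 99.159.188.255) does not contain 99.159.172.189
  99.159.184.0/21 (99.159.184.0 - 99.159.191.255) does not contain 99.159.172.189
Longest matching prefix is /19 -> next hop R5.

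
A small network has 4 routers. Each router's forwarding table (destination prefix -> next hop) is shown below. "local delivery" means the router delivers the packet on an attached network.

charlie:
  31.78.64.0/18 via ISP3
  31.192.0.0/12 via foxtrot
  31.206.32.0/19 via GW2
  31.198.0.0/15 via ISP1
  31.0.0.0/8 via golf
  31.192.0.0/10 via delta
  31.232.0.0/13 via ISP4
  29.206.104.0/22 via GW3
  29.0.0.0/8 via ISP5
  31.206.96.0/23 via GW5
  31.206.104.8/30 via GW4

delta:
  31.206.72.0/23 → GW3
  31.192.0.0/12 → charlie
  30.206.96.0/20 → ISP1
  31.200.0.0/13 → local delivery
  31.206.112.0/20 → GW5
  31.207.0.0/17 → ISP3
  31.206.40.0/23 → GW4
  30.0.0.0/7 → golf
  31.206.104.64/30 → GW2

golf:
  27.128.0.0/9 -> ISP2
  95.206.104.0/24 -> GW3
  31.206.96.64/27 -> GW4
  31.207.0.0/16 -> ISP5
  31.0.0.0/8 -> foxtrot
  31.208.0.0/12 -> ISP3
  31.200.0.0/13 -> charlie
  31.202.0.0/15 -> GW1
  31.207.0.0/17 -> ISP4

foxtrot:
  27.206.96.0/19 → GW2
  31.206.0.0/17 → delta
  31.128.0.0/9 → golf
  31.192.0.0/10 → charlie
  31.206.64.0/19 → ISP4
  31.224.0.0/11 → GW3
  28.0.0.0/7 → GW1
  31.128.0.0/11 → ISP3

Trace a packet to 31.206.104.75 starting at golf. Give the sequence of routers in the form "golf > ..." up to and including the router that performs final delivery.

golf > charlie > foxtrot > delta

At golf: longest match for 31.206.104.75 is 31.200.0.0/13 -> charlie
At charlie: longest match for 31.206.104.75 is 31.192.0.0/12 -> foxtrot
At foxtrot: longest match for 31.206.104.75 is 31.206.0.0/17 -> delta
At delta: longest match for 31.206.104.75 is 31.200.0.0/13 -> local delivery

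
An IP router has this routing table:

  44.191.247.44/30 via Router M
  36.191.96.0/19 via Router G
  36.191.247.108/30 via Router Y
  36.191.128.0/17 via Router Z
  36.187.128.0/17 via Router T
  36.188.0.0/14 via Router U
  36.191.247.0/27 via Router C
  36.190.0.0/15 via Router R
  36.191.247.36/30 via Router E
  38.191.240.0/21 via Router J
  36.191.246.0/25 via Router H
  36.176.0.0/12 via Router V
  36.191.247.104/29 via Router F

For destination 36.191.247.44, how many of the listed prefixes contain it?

Prefixes containing 36.191.247.44:
  36.176.0.0/12 (36.176.0.0 - 36.191.255.255)
  36.188.0.0/14 (36.188.0.0 - 36.191.255.255)
  36.190.0.0/15 (36.190.0.0 - 36.191.255.255)
  36.191.128.0/17 (36.191.128.0 - 36.191.255.255)
Total matching entries: 4.

4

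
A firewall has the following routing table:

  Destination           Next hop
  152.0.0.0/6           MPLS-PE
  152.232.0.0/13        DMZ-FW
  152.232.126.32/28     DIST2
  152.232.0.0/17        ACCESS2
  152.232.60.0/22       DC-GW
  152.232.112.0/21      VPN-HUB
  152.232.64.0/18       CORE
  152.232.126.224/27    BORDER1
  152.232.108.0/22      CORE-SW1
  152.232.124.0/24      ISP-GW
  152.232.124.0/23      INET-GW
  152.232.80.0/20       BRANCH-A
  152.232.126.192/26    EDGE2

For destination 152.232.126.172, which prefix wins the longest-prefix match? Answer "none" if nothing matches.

Entries matching 152.232.126.172:
  152.0.0.0/6 (152.0.0.0 - 155.255.255.255)
  152.232.0.0/13 (152.232.0.0 - 152.239.255.255)
  152.232.0.0/17 (152.232.0.0 - 152.232.127.255)
  152.232.64.0/18 (152.232.64.0 - 152.232.127.255)
Most specific is 152.232.64.0/18.

152.232.64.0/18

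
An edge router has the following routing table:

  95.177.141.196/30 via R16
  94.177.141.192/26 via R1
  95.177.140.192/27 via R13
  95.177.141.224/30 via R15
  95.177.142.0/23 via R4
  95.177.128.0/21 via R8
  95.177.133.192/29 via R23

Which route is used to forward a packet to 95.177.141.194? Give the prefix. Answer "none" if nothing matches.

none

95.177.141.194 is outside every listed prefix and there is no default route.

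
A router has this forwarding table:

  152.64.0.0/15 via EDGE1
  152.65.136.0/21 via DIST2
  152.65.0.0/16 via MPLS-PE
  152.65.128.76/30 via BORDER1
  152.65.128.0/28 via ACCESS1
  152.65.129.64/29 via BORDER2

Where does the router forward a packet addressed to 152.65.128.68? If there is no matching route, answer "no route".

MPLS-PE

Routes whose prefix contains 152.65.128.68:
  152.64.0.0/15 (152.64.0.0 - 152.65.255.255) -> EDGE1
  152.65.0.0/16 (152.65.0.0 - 152.65.255.255) -> MPLS-PE
More-specific entries that do NOT match:
  152.65.128.76/30 (152.65.128.76 - 152.65.128.79) does not contain 152.65.128.68
  152.65.129.64/29 (152.65.129.64 - 152.65.129.71) does not contain 152.65.128.68
  152.65.128.0/28 (152.65.128.0 - 152.65.128.15) does not contain 152.65.128.68
  152.65.136.0/21 (152.65.136.0 - 152.65.143.255) does not contain 152.65.128.68
Longest matching prefix is /16 -> next hop MPLS-PE.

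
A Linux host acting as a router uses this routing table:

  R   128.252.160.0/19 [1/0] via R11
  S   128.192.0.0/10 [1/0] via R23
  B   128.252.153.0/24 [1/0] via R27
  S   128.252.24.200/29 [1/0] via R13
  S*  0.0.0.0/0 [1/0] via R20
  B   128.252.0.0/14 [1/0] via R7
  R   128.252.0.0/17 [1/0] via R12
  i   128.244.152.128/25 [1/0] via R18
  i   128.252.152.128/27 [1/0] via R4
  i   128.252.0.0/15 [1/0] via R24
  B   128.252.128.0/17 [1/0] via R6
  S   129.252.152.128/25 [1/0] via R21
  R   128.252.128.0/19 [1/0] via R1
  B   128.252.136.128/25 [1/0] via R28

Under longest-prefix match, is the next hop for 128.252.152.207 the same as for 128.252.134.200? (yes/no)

128.252.152.207: longest match 128.252.128.0/19 -> R1
128.252.134.200: longest match 128.252.128.0/19 -> R1

yes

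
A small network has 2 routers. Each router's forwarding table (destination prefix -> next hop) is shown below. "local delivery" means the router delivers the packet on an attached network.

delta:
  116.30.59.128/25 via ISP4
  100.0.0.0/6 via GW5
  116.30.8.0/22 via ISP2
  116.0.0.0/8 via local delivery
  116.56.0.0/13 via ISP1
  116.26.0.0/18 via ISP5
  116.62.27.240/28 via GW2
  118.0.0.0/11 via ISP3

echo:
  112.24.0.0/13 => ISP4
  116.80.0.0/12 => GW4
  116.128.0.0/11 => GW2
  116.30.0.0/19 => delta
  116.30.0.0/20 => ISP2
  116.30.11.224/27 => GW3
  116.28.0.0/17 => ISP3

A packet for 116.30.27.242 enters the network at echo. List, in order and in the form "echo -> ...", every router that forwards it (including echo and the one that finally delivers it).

echo -> delta

At echo: longest match for 116.30.27.242 is 116.30.0.0/19 -> delta
At delta: longest match for 116.30.27.242 is 116.0.0.0/8 -> local delivery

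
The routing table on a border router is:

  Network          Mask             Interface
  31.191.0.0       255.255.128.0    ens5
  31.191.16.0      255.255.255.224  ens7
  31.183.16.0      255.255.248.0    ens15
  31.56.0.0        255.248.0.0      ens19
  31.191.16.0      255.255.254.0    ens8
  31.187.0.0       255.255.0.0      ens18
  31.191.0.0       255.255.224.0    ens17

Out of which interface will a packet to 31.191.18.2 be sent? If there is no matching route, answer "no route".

Routes whose prefix contains 31.191.18.2:
  31.191.0.0/17 (31.191.0.0 - 31.191.127.255) -> ens5
  31.191.0.0/19 (31.191.0.0 - 31.191.31.255) -> ens17
More-specific entries that do NOT match:
  31.191.16.0/27 (31.191.16.0 - 31.191.16.31) does not contain 31.191.18.2
  31.191.16.0/23 (31.191.16.0 - 31.191.17.255) does not contain 31.191.18.2
  31.183.16.0/21 (31.183.16.0 - 31.183.23.255) does not contain 31.191.18.2
Longest matching prefix is /19 -> interface ens17.

ens17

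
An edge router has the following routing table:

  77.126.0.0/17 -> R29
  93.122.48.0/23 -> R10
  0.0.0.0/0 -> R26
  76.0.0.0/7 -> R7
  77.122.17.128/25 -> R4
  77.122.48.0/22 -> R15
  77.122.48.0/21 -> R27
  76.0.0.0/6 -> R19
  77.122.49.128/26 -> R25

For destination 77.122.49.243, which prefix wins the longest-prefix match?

77.122.48.0/22

Entries matching 77.122.49.243:
  0.0.0.0/0 (default, matches everything)
  76.0.0.0/6 (76.0.0.0 - 79.255.255.255)
  76.0.0.0/7 (76.0.0.0 - 77.255.255.255)
  77.122.48.0/21 (77.122.48.0 - 77.122.55.255)
  77.122.48.0/22 (77.122.48.0 - 77.122.51.255)
Most specific is 77.122.48.0/22.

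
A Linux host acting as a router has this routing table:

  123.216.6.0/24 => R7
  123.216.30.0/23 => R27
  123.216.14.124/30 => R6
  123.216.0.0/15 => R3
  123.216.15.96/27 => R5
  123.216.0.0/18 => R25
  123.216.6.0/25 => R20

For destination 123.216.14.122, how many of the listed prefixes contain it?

Prefixes containing 123.216.14.122:
  123.216.0.0/15 (123.216.0.0 - 123.217.255.255)
  123.216.0.0/18 (123.216.0.0 - 123.216.63.255)
Total matching entries: 2.

2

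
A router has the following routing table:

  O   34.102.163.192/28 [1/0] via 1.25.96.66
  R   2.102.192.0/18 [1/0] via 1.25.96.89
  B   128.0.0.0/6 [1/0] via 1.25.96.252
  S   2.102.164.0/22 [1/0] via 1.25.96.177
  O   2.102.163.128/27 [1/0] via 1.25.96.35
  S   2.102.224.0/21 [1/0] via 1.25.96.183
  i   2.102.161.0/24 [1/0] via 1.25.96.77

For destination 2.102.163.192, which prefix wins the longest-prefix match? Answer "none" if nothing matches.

2.102.163.192 is outside every listed prefix and there is no default route.

none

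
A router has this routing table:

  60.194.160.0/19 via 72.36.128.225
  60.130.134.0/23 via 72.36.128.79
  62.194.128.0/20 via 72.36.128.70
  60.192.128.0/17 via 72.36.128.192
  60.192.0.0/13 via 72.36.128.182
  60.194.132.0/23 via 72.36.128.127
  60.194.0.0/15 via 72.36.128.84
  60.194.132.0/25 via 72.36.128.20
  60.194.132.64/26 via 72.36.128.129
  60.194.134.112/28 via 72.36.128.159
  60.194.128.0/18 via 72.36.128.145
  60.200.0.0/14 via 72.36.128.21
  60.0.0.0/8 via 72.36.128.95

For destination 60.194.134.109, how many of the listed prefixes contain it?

Prefixes containing 60.194.134.109:
  60.0.0.0/8 (60.0.0.0 - 60.255.255.255)
  60.192.0.0/13 (60.192.0.0 - 60.199.255.255)
  60.194.0.0/15 (60.194.0.0 - 60.195.255.255)
  60.194.128.0/18 (60.194.128.0 - 60.194.191.255)
Total matching entries: 4.

4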